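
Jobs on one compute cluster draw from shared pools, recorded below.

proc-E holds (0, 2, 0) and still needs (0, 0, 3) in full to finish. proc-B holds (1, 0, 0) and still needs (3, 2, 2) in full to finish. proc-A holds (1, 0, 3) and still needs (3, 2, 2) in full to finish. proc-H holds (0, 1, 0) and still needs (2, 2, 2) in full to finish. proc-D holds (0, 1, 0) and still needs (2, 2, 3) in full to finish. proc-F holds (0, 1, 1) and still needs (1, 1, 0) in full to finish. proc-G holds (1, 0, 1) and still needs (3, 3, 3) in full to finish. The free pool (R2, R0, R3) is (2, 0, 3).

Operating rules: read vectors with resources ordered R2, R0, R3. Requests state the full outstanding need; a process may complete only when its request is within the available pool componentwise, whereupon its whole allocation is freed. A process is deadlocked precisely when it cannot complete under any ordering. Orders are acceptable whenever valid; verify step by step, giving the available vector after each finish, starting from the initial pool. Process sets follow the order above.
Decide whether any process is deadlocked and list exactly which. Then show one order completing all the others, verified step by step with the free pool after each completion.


Deadlocked: proc-B, proc-A and proc-G.
Key observation: no order helps: past proc-E, proc-F, proc-D, proc-H, the free pool tops out at (2, 5, 4), below what each blocked process needs in R2.
The rest can finish in the order proc-E, proc-F, proc-D, proc-H. Check, step by step:
  pool = (2, 0, 3)
  run proc-E (needs (0, 0, 3), free (2, 0, 3)); after release of (0, 2, 0) the pool is (2, 2, 3)
  run proc-F (needs (1, 1, 0), free (2, 2, 3)); after release of (0, 1, 1) the pool is (2, 3, 4)
  run proc-D (needs (2, 2, 3), free (2, 3, 4)); after release of (0, 1, 0) the pool is (2, 4, 4)
  run proc-H (needs (2, 2, 2), free (2, 4, 4)); after release of (0, 1, 0) the pool is (2, 5, 4)
The stuck group stays short no matter what:
  blocked: proc-B wants (3, 2, 2), pool (2, 5, 4) — not enough R2
  blocked: proc-A wants (3, 2, 2), pool (2, 5, 4) — not enough R2
  blocked: proc-G wants (3, 3, 3), pool (2, 5, 4) — not enough R2


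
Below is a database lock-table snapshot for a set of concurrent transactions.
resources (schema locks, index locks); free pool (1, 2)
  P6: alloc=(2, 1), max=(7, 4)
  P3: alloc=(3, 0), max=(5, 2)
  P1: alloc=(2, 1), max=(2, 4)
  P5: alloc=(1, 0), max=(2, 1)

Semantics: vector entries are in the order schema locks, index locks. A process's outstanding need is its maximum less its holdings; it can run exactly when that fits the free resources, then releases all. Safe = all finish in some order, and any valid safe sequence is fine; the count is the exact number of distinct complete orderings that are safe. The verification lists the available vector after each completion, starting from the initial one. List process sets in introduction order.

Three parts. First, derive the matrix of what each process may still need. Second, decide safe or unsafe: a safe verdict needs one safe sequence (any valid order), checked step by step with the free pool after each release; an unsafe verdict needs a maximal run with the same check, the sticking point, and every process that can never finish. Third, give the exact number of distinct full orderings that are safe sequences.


(1) Outstanding need per process (order schema locks, index locks):
  P6: (5, 3)
  P3: (2, 2)
  P1: (0, 3)
  P5: (1, 1)
(2) UNSAFE.
Key observation: index locks is the bottleneck — with P5, P3 done the pool holds (5, 2), short of every remaining need.
Going as far as possible: P5, P3; after that, nothing fits. Verifying each step:
  pool = (1, 2)
  P5 needs (1, 1) <= (1, 2) -> finishes; pool += (1, 0) = (2, 2)
  P3 needs (2, 2) <= (2, 2) -> finishes; pool += (3, 0) = (5, 2)
  P6 cannot run: need (5, 3) vs free (5, 2) (insufficient index locks)
  P1 cannot run: need (0, 3) vs free (5, 2) (insufficient index locks)
Never able to finish: P6 and P1.
(3) The exact count: 0 of the possible complete orderings are safe sequences.


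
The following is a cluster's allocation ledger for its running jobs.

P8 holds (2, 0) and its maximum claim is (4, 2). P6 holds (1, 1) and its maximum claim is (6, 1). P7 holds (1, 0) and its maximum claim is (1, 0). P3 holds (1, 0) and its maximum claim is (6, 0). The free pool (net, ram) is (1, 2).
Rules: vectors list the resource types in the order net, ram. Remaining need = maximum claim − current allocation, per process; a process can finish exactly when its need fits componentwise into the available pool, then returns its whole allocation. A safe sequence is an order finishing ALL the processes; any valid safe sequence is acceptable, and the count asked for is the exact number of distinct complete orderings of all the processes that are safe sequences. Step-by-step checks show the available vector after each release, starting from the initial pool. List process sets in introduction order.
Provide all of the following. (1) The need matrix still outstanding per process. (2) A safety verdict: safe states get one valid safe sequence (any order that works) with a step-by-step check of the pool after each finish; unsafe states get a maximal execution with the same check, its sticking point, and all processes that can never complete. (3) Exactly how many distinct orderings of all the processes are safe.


(1) Outstanding need per process (order net, ram):
  P8: (2, 2)
  P6: (5, 0)
  P7: (0, 0)
  P3: (5, 0)
(2) UNSAFE — no complete ordering exists.
Key observation: once P7, P8 finish, the pool peaks at (4, 2) — and every remaining process still needs more net than that.
A maximal execution: P7, P8 — then nothing else fits. Step-by-step check:
  pool = (1, 2)
  run P7 (needs (0, 0), free (1, 2)); after release of (1, 0) the pool is (2, 2)
  run P8 (needs (2, 2), free (2, 2)); after release of (2, 0) the pool is (4, 2)
  blocked: P6 wants (5, 0), pool (4, 2) — not enough net
  blocked: P3 wants (5, 0), pool (4, 2) — not enough net
Processes that can never finish: P6 and P3.
(3) Precisely 0 of the possible complete orderings are safe sequences.


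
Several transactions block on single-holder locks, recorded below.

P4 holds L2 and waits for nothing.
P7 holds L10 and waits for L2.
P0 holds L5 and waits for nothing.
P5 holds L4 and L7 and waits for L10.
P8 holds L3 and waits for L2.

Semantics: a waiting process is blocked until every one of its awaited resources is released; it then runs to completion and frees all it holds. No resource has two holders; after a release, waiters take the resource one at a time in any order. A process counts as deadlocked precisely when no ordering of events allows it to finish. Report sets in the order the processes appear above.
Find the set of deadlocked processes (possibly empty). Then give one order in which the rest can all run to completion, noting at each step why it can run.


No process is deadlocked.
Key observation: every chain of waits terminates; starting from the processes that wait on nothing, all the rest unlock in turn.
A valid finishing order for the others: P0, P4, P7, P5, P8.
Walking it through:
  P0 waits on nothing -> runs at once and releases L5
  P4 waits on nothing -> runs at once and releases L2
  P7 waits on L2 — all released -> runs and releases L10
  P5 waits on L10 — all released -> runs and releases L4 and L7
  P8 waits on L2 — all released -> runs and releases L3


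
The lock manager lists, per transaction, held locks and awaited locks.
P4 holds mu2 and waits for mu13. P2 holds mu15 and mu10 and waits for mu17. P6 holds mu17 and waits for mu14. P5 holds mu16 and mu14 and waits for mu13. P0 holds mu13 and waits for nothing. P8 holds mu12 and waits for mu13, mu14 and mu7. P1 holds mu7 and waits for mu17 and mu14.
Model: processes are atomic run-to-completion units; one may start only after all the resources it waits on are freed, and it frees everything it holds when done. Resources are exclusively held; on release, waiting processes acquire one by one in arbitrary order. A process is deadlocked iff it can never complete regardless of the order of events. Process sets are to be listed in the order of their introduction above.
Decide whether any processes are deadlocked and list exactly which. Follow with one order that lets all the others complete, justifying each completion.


Nothing here is deadlocked.
Key observation: the wait graph is acyclic; completion cascades from the unblocked processes through everyone else.
The rest can finish in the order P0, P5, P6, P1, P8, P4, P2.
Verifying each step:
  run P0 (it waits on nothing); releases mu13
  P5 waits on mu13 — all released -> runs and releases mu16 and mu14
  P6 waits on mu14 — all released -> runs and releases mu17
  P1 waits on mu17 and mu14 — all released -> runs and releases mu7
  P8 waits on mu13, mu14 and mu7 — all released -> runs and releases mu12
  P4 waits on mu13 — all released -> runs and releases mu2
  P2 waits on mu17 — all released -> runs and releases mu15 and mu10


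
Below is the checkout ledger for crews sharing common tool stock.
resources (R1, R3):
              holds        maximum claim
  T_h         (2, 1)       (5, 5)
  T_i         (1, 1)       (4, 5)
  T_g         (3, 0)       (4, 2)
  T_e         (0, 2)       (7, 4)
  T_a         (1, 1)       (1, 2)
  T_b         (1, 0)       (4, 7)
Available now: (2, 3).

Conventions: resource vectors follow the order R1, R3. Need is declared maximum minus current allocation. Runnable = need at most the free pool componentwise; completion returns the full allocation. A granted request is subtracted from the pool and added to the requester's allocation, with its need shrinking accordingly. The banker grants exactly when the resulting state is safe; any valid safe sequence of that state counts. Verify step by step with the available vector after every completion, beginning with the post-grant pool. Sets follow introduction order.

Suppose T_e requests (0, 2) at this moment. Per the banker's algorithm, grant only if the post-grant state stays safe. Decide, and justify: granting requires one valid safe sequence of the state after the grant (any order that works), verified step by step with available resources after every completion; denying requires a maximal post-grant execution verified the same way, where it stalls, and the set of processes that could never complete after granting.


DENY: after the grant no complete ordering would exist.
Key observation: after T_a, T_g the pool peaks at (6, 2), and each blocked process is short somewhere: T_h on R3; T_i on R3; T_e on R1; T_b on R3.
Pretend the grant happened; the run T_a, T_g goes as far as possible. Check, step by step:
  pool = (2, 1)
  T_a: need (0, 1) fits (2, 1); releases (1, 1), pool now (3, 2)
  T_g: need (1, 2) fits (3, 2); releases (3, 0), pool now (6, 2)
  blocked: T_h wants (3, 4), pool (6, 2) — not enough R3
  blocked: T_i wants (3, 4), pool (6, 2) — not enough R3
  blocked: T_e wants (7, 0), pool (6, 2) — not enough R1
  blocked: T_b wants (3, 7), pool (6, 2) — not enough R3
Post-grant, the permanently blocked set is T_h, T_i, T_e and T_b.


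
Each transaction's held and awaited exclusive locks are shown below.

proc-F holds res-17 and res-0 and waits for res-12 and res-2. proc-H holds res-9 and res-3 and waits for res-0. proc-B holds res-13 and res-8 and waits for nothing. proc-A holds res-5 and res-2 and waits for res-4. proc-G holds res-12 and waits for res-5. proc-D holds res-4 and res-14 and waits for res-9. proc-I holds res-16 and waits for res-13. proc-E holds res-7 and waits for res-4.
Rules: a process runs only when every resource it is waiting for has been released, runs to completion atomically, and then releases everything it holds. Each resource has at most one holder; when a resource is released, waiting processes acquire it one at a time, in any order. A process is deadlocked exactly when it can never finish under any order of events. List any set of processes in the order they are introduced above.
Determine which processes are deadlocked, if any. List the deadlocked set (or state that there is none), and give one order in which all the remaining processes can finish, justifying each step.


The deadlocked set is proc-F, proc-H, proc-A, proc-G, proc-D and proc-E.
Key observation: the waits loop around proc-F -> proc-A -> proc-D -> proc-H -> proc-F with no way out; proc-G is caught in further circular waits and proc-E waits into the deadlock from upstream.
One completion order for the rest: proc-B, proc-I.
Check, step by step:
  run proc-B (it waits on nothing); releases res-13 and res-8
  proc-I: everything it awaited (res-13) is free; runs, freeing res-16


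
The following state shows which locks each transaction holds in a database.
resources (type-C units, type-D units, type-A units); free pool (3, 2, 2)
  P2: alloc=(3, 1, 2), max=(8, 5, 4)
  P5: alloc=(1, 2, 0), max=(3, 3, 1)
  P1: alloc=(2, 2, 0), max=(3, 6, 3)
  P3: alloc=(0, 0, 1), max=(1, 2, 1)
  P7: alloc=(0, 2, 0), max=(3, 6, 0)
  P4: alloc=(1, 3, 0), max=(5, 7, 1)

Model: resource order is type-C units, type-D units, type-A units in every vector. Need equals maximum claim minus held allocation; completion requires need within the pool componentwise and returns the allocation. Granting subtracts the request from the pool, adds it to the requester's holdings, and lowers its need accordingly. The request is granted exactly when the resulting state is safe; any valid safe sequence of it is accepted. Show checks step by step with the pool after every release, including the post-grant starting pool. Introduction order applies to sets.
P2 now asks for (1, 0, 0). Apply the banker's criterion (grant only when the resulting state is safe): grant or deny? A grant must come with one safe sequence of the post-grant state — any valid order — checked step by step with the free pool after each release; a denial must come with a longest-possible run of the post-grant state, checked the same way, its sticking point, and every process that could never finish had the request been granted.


GRANT. The post-grant state is safe; one safe sequence: P5, P3, P1, P4, P2, P7.
Key observation: even at the reduced pool (2, 2, 2), P5 fits immediately, so safety survives the grant.
Step-by-step check of the post-grant state:
  pool = (2, 2, 2)
  P5: need (2, 1, 1) fits (2, 2, 2); releases (1, 2, 0), pool now (3, 4, 2)
  P3: need (1, 2, 0) fits (3, 4, 2); releases (0, 0, 1), pool now (3, 4, 3)
  P1: need (1, 4, 3) fits (3, 4, 3); releases (2, 2, 0), pool now (5, 6, 3)
  P4: need (4, 4, 1) fits (5, 6, 3); releases (1, 3, 0), pool now (6, 9, 3)
  P2: need (4, 4, 2) fits (6, 9, 3); releases (4, 1, 2), pool now (10, 10, 5)
  P7: need (3, 4, 0) fits (10, 10, 5); releases (0, 2, 0), pool now (10, 12, 5)


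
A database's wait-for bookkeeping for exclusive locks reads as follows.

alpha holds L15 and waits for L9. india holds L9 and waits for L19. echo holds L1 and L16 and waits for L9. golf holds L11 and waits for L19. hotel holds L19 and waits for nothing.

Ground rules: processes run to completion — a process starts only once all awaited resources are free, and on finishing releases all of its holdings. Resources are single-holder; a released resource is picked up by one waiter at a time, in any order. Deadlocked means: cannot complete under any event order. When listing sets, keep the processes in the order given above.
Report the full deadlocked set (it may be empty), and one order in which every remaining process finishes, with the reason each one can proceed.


Nothing here is deadlocked.
Key observation: every chain of waits terminates; starting from the processes that wait on nothing, all the rest unlock in turn.
A valid finishing order for the others: hotel, india, alpha, golf, echo.
Verifying each step:
  hotel: no waits; runs immediately, freeing L19
  india waits on L19 — all released -> runs and releases L9
  alpha waits on L9 — all released -> runs and releases L15
  golf waits on L19 — all released -> runs and releases L11
  echo waits on L9 — all released -> runs and releases L1 and L16


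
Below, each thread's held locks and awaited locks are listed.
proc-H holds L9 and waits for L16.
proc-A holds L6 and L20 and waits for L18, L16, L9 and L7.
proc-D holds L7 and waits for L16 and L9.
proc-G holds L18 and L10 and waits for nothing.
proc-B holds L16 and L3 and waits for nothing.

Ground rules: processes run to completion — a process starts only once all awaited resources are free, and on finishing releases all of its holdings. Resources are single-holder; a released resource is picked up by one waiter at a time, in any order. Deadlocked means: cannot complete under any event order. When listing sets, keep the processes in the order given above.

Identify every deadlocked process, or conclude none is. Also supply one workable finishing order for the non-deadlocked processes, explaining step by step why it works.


Nothing here is deadlocked.
Key observation: every chain of waits terminates; starting from the processes that wait on nothing, all the rest unlock in turn.
The rest can finish in the order proc-G, proc-B, proc-H, proc-D, proc-A.
Check, step by step:
  proc-G: no waits; runs immediately, freeing L18 and L10
  proc-B: no waits; runs immediately, freeing L16 and L3
  proc-H: everything it awaited (L16) is free; runs, freeing L9
  proc-D: everything it awaited (L16 and L9) is free; runs, freeing L7
  proc-A: everything it awaited (L18, L16, L9 and L7) is free; runs, freeing L6 and L20


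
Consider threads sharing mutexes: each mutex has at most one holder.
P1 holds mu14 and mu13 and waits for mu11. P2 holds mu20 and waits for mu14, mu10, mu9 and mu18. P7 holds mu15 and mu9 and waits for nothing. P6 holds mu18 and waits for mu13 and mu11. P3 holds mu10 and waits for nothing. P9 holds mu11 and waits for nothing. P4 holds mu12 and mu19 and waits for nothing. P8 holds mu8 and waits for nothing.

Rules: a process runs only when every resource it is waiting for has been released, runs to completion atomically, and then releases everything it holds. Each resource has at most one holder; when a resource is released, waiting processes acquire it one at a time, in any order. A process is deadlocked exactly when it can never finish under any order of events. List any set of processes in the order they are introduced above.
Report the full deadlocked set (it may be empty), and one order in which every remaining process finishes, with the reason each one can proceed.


No process is deadlocked.
Key observation: all waits point, directly or indirectly, at processes that can finish, so nothing is permanently blocked.
One completion order for the rest: P9, P1, P6, P4, P3, P7, P8, P2.
Step-by-step check:
  run P9 (it waits on nothing); releases mu11
  run P1 (all its waits — mu11 — are resolved); releases mu14 and mu13
  run P6 (all its waits — mu13 and mu11 — are resolved); releases mu18
  run P4 (it waits on nothing); releases mu12 and mu19
  run P3 (it waits on nothing); releases mu10
  run P7 (it waits on nothing); releases mu15 and mu9
  run P8 (it waits on nothing); releases mu8
  run P2 (all its waits — mu14, mu10, mu9 and mu18 — are resolved); releases mu20


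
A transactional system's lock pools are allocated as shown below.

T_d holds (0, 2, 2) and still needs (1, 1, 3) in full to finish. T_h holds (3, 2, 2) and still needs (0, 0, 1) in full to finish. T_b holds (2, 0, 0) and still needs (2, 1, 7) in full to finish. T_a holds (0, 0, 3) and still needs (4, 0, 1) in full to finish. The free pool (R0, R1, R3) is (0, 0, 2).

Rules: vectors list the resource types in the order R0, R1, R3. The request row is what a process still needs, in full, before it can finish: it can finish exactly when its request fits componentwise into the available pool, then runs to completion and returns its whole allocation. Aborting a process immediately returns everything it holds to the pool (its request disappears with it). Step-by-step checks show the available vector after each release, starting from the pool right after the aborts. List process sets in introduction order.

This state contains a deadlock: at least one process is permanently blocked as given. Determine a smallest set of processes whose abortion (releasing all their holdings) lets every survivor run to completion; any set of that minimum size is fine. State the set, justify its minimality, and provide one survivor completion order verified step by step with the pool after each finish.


Abort T_b.
Key observation: T_a could never have finished before the abort; with (2, 0, 0) returned by T_b, it fits at step 2.
Why nothing smaller works: aborting no one leaves the state deadlocked as given.
One survivor order: T_h, T_a, T_d. Check, step by step (post-abort pool first):
  pool = (2, 0, 2)
  run T_h (needs (0, 0, 1), free (2, 0, 2)); after release of (3, 2, 2) the pool is (5, 2, 4)
  run T_a (needs (4, 0, 1), free (5, 2, 4)); after release of (0, 0, 3) the pool is (5, 2, 7)
  run T_d (needs (1, 1, 3), free (5, 2, 7)); after release of (0, 2, 2) the pool is (5, 4, 9)


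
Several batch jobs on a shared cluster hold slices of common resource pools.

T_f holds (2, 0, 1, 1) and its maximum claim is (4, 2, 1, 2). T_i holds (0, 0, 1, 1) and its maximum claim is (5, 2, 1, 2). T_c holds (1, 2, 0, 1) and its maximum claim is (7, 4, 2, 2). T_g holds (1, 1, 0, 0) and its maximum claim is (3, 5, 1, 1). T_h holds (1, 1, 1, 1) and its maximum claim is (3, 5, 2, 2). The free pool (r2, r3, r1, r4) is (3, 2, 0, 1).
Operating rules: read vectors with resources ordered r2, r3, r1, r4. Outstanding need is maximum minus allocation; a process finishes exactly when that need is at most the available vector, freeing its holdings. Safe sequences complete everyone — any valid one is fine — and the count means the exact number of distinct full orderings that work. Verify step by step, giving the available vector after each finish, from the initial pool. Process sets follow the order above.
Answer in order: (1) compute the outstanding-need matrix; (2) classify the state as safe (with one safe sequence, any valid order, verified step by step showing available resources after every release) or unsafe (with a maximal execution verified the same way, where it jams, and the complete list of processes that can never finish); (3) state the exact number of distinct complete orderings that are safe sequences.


(1) Remaining need (order r2, r3, r1, r4):
  T_f: (2, 2, 0, 1)
  T_i: (5, 2, 0, 1)
  T_c: (6, 2, 2, 1)
  T_g: (2, 4, 1, 1)
  T_h: (2, 4, 1, 1)
(2) The state is UNSAFE.
Key observation: after T_f, T_i the pool peaks at (5, 2, 2, 3), and each blocked process is short somewhere: T_c on r2; T_g on r3; T_h on r3.
A maximal execution: T_f, T_i — then nothing else fits. Verifying each step:
  pool = (3, 2, 0, 1)
  T_f: need (2, 2, 0, 1) fits (3, 2, 0, 1); releases (2, 0, 1, 1), pool now (5, 2, 1, 2)
  T_i: need (5, 2, 0, 1) fits (5, 2, 1, 2); releases (0, 0, 1, 1), pool now (5, 2, 2, 3)
  T_c still needs (6, 2, 2, 1) but only (5, 2, 2, 3) is free — short on r2
  T_g still needs (2, 4, 1, 1) but only (5, 2, 2, 3) is free — short on r3
  T_h still needs (2, 4, 1, 1) but only (5, 2, 2, 3) is free — short on r3
Permanently blocked: T_c, T_g and T_h.
(3) Precisely 0 of the possible complete orderings are safe sequences.


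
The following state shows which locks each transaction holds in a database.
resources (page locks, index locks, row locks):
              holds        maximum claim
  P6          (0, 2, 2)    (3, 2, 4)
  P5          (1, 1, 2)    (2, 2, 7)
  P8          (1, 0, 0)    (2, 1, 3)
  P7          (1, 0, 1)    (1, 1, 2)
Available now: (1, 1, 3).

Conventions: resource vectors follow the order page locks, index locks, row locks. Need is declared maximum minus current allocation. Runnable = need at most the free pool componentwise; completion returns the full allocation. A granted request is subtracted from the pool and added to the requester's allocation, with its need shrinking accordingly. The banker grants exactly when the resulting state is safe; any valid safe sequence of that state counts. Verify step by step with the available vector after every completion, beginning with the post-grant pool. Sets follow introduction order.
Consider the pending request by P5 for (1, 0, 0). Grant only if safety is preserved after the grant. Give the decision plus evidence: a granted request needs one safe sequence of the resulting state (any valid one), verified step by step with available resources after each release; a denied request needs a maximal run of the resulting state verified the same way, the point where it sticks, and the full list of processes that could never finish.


DENY: after the grant no complete ordering would exist.
Key observation: after P7, P8 the pool peaks at (2, 1, 4), and each blocked process is short somewhere: P6 on page locks; P5 on row locks.
After a pretend grant, a maximal execution: P7, P8 — then nothing else fits. Verifying each step:
  pool = (0, 1, 3)
  run P7 (needs (0, 1, 1), free (0, 1, 3)); after release of (1, 0, 1) the pool is (1, 1, 4)
  run P8 (needs (1, 1, 3), free (1, 1, 4)); after release of (1, 0, 0) the pool is (2, 1, 4)
  blocked: P6 wants (3, 0, 2), pool (2, 1, 4) — not enough page locks
  blocked: P5 wants (0, 1, 5), pool (2, 1, 4) — not enough row locks
Processes that could never finish after the grant: P6 and P5.


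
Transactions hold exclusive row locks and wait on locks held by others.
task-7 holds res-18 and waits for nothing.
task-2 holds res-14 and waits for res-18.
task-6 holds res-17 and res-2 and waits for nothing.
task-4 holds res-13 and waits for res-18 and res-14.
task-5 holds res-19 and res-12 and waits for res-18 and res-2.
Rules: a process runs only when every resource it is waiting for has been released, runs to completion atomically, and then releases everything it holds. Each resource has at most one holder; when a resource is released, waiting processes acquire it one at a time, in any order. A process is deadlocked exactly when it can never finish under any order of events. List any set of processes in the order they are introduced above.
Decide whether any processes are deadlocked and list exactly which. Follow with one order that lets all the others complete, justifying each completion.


The deadlocked set is empty.
Key observation: no waiting chain loops back on itself — every chain ends at a process that waits on nothing, so everyone eventually runs.
One completion order for the rest: task-7, task-2, task-4, task-6, task-5.
Check, step by step:
  task-7: no waits; runs immediately, freeing res-18
  task-2 waits on res-18 — all released -> runs and releases res-14
  task-4 waits on res-18 and res-14 — all released -> runs and releases res-13
  task-6: no waits; runs immediately, freeing res-17 and res-2
  task-5 waits on res-18 and res-2 — all released -> runs and releases res-19 and res-12


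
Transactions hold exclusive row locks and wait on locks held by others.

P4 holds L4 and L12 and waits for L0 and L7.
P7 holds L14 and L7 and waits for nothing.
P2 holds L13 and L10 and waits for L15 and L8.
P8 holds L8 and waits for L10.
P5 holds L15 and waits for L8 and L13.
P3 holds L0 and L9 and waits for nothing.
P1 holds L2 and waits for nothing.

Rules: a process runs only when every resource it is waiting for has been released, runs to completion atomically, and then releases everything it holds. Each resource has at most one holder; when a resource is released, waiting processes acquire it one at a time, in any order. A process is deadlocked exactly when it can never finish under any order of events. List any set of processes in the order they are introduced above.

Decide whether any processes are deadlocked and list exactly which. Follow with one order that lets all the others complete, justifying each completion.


Deadlocked: P2, P8 and P5.
Key observation: the waits loop around P2 -> P8 -> P2 with no way out; P5 is caught in further circular waits.
The rest can finish in the order P7, P3, P4, P1.
Check, step by step:
  run P7 (it waits on nothing); releases L14 and L7
  run P3 (it waits on nothing); releases L0 and L9
  P4: everything it awaited (L0 and L7) is free; runs, freeing L4 and L12
  run P1 (it waits on nothing); releases L2


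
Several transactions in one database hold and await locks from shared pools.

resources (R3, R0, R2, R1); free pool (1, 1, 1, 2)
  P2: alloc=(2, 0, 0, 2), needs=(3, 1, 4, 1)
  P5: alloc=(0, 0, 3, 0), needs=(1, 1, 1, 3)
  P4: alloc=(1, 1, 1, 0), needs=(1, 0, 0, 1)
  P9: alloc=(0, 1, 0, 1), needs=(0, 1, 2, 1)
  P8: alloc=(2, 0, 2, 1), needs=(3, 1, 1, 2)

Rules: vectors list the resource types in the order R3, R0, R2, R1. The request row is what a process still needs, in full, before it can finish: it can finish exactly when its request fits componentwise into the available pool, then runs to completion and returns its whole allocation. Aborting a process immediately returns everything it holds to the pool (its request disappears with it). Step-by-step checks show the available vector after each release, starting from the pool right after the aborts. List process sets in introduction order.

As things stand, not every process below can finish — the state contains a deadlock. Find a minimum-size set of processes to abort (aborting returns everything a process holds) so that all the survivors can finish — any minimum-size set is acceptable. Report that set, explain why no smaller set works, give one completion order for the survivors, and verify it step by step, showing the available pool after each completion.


Minimum abort set: P2.
Key observation: P8 could never have finished before the abort; with (2, 0, 0, 2) returned by P2, it fits at step 3.
No smaller set exists: with zero aborts the deadlock remains.
One survivor order: P4, P5, P8, P9. Check, step by step (post-abort pool first):
  pool = (3, 1, 1, 4)
  run P4 (needs (1, 0, 0, 1), free (3, 1, 1, 4)); after release of (1, 1, 1, 0) the pool is (4, 2, 2, 4)
  run P5 (needs (1, 1, 1, 3), free (4, 2, 2, 4)); after release of (0, 0, 3, 0) the pool is (4, 2, 5, 4)
  run P8 (needs (3, 1, 1, 2), free (4, 2, 5, 4)); after release of (2, 0, 2, 1) the pool is (6, 2, 7, 5)
  run P9 (needs (0, 1, 2, 1), free (6, 2, 7, 5)); after release of (0, 1, 0, 1) the pool is (6, 3, 7, 6)


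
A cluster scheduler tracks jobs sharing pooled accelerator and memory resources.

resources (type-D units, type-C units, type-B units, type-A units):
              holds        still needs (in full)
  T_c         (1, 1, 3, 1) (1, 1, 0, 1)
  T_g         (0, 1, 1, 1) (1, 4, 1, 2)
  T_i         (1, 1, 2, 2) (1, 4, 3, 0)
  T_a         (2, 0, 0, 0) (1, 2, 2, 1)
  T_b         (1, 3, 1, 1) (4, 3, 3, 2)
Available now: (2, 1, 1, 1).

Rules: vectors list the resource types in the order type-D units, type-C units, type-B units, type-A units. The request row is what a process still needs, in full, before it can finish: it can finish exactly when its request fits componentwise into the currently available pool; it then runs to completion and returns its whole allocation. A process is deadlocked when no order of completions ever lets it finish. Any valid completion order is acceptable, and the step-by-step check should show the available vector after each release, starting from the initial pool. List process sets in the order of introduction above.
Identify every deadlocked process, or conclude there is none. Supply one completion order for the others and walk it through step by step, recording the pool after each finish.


Deadlocked: T_g, T_i and T_b.
Key observation: the wall is type-C units: completing T_c, T_a brings the pool only to (5, 2, 4, 2), and all the rest need more.
One completion order for the rest: T_c, T_a. Verifying each step:
  pool = (2, 1, 1, 1)
  T_c needs (1, 1, 0, 1) <= (2, 1, 1, 1) -> finishes; pool += (1, 1, 3, 1) = (3, 2, 4, 2)
  T_a needs (1, 2, 2, 1) <= (3, 2, 4, 2) -> finishes; pool += (2, 0, 0, 0) = (5, 2, 4, 2)
The stuck group stays short no matter what:
  T_g cannot run: need (1, 4, 1, 2) vs free (5, 2, 4, 2) (insufficient type-C units)
  T_i cannot run: need (1, 4, 3, 0) vs free (5, 2, 4, 2) (insufficient type-C units)
  T_b cannot run: need (4, 3, 3, 2) vs free (5, 2, 4, 2) (insufficient type-C units)


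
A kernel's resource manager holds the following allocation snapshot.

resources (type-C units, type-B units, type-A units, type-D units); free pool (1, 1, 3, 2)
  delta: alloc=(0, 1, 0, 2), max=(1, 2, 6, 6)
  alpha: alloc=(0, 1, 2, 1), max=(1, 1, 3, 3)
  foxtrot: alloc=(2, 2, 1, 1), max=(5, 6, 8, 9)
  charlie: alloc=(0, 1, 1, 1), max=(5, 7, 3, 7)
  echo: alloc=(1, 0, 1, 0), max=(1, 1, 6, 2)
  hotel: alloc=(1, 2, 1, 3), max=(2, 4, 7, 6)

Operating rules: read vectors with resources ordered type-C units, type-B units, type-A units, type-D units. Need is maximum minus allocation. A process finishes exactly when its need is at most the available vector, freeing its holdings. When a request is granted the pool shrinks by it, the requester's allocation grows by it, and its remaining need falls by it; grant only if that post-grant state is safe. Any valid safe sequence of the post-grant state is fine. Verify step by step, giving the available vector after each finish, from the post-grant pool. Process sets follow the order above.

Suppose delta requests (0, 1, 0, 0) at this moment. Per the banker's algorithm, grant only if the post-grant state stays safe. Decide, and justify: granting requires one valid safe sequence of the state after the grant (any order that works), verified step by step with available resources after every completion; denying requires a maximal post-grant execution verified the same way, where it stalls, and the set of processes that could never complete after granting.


DENY: after the grant no complete ordering would exist.
Key observation: after alpha, echo the pool peaks at (2, 1, 6, 3), and each blocked process is short somewhere: delta on type-D units; foxtrot on type-C units, type-B units, type-A units, type-D units; charlie on type-C units, type-B units, type-D units; hotel on type-B units.
On the post-grant state, alpha, echo is a maximal run — nothing extends it. Verifying each step:
  pool = (1, 0, 3, 2)
  alpha needs (1, 0, 1, 2) <= (1, 0, 3, 2) -> finishes; pool += (0, 1, 2, 1) = (1, 1, 5, 3)
  echo needs (0, 1, 5, 2) <= (1, 1, 5, 3) -> finishes; pool += (1, 0, 1, 0) = (2, 1, 6, 3)
  delta cannot run: need (1, 0, 6, 4) vs free (2, 1, 6, 3) (insufficient type-D units)
  foxtrot cannot run: need (3, 4, 7, 8) vs free (2, 1, 6, 3) (insufficient type-C units, type-B units, type-A units and type-D units)
  charlie cannot run: need (5, 6, 2, 6) vs free (2, 1, 6, 3) (insufficient type-C units, type-B units and type-D units)
  hotel cannot run: need (1, 2, 6, 3) vs free (2, 1, 6, 3) (insufficient type-B units)
Post-grant, the permanently blocked set is delta, foxtrot, charlie and hotel.


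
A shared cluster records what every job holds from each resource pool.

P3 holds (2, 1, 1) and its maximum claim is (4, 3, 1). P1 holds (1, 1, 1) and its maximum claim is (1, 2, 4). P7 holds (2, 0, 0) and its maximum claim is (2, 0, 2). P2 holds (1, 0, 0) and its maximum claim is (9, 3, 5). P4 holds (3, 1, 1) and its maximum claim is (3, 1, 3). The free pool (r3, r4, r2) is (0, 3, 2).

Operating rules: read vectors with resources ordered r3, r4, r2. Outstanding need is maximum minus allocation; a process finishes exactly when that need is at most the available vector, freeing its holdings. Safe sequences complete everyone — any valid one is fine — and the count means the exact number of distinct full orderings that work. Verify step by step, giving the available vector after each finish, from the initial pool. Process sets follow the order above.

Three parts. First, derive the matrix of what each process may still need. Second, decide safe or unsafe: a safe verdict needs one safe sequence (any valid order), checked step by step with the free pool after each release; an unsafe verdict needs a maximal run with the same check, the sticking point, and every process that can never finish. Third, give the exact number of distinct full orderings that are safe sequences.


(1) Outstanding need per process (order r3, r4, r2):
  P3: (2, 2, 0)
  P1: (0, 1, 3)
  P7: (0, 0, 2)
  P2: (8, 3, 5)
  P4: (0, 0, 2)
(2) SAFE, for example via the order P7, P4, P3, P1, P2.
Key observation: the first exact fit in this order is P7 — it needs (0, 0, 2) with (0, 3, 2) free, meeting a requested resource to the last unit.
Walking it through:
  pool = (0, 3, 2)
  P7 needs (0, 0, 2) <= (0, 3, 2) -> finishes; pool += (2, 0, 0) = (2, 3, 2)
  P4 needs (0, 0, 2) <= (2, 3, 2) -> finishes; pool += (3, 1, 1) = (5, 4, 3)
  P3 needs (2, 2, 0) <= (5, 4, 3) -> finishes; pool += (2, 1, 1) = (7, 5, 4)
  P1 needs (0, 1, 3) <= (7, 5, 4) -> finishes; pool += (1, 1, 1) = (8, 6, 5)
  P2 needs (8, 3, 5) <= (8, 6, 5) -> finishes; pool += (1, 0, 0) = (9, 6, 5)
(3) Exactly 10 of the possible complete orderings are safe sequences.


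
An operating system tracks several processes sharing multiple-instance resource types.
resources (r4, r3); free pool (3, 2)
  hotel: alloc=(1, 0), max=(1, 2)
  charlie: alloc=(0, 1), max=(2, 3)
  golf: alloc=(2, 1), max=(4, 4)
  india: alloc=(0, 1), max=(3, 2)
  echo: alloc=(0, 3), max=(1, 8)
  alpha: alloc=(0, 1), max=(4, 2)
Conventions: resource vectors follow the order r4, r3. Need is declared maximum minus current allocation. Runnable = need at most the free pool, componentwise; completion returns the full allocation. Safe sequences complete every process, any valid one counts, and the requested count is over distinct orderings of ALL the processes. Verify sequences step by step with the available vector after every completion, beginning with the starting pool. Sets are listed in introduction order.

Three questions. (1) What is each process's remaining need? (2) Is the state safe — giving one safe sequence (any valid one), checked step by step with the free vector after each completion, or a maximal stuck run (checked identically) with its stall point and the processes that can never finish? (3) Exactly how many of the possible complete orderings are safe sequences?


(1) Need matrix, components ordered r4, r3:
  hotel: (0, 2)
  charlie: (2, 2)
  golf: (2, 3)
  india: (3, 1)
  echo: (1, 5)
  alpha: (4, 1)
(2) SAFE, for example via the order hotel, charlie, golf, india, alpha, echo.
Key observation: the order's first zero-slack moment is hotel ((0, 2) needed, (3, 2) free — a requested resource with nothing to spare).
Check, step by step:
  pool = (3, 2)
  hotel needs (0, 2) <= (3, 2) -> finishes; pool += (1, 0) = (4, 2)
  charlie needs (2, 2) <= (4, 2) -> finishes; pool += (0, 1) = (4, 3)
  golf needs (2, 3) <= (4, 3) -> finishes; pool += (2, 1) = (6, 4)
  india needs (3, 1) <= (6, 4) -> finishes; pool += (0, 1) = (6, 5)
  alpha needs (4, 1) <= (6, 5) -> finishes; pool += (0, 1) = (6, 6)
  echo needs (1, 5) <= (6, 6) -> finishes; pool += (0, 3) = (6, 9)
(3) Exactly 112 of the possible complete orderings are safe sequences.


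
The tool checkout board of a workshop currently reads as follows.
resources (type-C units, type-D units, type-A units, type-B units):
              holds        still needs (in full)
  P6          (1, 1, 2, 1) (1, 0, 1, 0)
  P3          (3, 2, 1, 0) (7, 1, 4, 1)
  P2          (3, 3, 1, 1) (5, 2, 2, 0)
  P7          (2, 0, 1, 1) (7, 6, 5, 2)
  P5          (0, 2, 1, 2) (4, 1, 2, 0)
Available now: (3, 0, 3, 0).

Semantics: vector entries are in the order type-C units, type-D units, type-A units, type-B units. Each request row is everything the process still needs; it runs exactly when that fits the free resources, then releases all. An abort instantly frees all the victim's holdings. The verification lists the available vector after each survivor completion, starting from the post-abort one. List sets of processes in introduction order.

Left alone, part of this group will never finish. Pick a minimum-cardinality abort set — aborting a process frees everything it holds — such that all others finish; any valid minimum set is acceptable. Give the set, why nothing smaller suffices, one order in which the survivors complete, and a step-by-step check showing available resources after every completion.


The answer: abort P3.
Key observation: aborting P3 returns (3, 2, 1, 0), and P2 — hopeless before — runs at step 2 with the returned capacity in the pool.
No smaller set exists: with zero aborts the deadlock remains.
One survivor order: P6, P2, P5, P7. Check, step by step (post-abort pool first):
  pool = (6, 2, 4, 0)
  P6: need (1, 0, 1, 0) fits (6, 2, 4, 0); releases (1, 1, 2, 1), pool now (7, 3, 6, 1)
  P2: need (5, 2, 2, 0) fits (7, 3, 6, 1); releases (3, 3, 1, 1), pool now (10, 6, 7, 2)
  P5: need (4, 1, 2, 0) fits (10, 6, 7, 2); releases (0, 2, 1, 2), pool now (10, 8, 8, 4)
  P7: need (7, 6, 5, 2) fits (10, 8, 8, 4); releases (2, 0, 1, 1), pool now (12, 8, 9, 5)
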